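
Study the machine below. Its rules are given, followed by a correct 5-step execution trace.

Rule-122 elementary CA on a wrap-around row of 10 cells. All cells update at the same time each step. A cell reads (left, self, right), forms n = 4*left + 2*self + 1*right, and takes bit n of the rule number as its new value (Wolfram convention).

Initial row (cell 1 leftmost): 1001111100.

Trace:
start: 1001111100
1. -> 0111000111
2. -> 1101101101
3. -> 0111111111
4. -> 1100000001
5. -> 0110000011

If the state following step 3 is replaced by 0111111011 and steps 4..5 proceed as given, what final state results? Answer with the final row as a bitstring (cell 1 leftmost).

state after step 3 := 0111111011
4. -> 1100001111
5. -> 0110011000

0110011000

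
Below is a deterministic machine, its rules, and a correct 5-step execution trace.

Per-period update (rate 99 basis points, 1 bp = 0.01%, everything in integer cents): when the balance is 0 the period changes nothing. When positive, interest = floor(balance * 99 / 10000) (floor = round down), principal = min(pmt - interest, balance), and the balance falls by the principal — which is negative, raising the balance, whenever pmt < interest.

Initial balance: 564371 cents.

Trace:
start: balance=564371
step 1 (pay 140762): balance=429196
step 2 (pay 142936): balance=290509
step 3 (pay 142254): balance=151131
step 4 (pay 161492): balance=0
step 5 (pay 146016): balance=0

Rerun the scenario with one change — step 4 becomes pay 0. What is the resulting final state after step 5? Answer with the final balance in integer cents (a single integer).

8122

(re-executing from step 4 with the substitution; state before step 4: balance=151131)
step 4 (pay 0): balance=152627
step 5 (pay 146016): balance=8122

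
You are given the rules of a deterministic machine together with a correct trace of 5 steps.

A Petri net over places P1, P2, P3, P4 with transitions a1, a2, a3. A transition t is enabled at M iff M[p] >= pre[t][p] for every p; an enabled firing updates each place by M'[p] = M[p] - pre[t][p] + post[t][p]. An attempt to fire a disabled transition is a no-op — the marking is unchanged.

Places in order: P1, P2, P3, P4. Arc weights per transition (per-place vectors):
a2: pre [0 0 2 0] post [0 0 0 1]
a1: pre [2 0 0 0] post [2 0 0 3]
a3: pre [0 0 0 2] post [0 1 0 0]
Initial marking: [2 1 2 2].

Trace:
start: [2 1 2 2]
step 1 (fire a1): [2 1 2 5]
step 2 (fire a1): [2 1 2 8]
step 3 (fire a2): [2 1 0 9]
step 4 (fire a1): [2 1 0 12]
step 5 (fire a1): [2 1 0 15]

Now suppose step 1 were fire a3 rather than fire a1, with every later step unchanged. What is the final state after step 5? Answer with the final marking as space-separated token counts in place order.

(re-executing from step 1 with the substitution; state before step 1: [2 1 2 2])
step 1 (fire a3): [2 2 2 0]
step 2 (fire a1): [2 2 2 3]
step 3 (fire a2): [2 2 0 4]
step 4 (fire a1): [2 2 0 7]
step 5 (fire a1): [2 2 0 10]

2 2 0 10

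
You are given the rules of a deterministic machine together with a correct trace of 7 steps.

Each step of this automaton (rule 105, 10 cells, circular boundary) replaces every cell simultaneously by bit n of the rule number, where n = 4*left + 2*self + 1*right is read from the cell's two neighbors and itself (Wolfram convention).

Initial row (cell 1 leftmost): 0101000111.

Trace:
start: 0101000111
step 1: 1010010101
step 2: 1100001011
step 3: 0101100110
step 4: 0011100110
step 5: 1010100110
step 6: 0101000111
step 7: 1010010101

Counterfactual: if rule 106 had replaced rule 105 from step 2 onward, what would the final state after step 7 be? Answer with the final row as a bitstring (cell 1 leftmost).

1101100000

(re-executing steps 2..7 under rule 106; state before step 2: 1010010101)
step 2: 1100101011
step 3: 0101010110
step 4: 1010101110
step 5: 0101011011
step 6: 1010111111
step 7: 1101100000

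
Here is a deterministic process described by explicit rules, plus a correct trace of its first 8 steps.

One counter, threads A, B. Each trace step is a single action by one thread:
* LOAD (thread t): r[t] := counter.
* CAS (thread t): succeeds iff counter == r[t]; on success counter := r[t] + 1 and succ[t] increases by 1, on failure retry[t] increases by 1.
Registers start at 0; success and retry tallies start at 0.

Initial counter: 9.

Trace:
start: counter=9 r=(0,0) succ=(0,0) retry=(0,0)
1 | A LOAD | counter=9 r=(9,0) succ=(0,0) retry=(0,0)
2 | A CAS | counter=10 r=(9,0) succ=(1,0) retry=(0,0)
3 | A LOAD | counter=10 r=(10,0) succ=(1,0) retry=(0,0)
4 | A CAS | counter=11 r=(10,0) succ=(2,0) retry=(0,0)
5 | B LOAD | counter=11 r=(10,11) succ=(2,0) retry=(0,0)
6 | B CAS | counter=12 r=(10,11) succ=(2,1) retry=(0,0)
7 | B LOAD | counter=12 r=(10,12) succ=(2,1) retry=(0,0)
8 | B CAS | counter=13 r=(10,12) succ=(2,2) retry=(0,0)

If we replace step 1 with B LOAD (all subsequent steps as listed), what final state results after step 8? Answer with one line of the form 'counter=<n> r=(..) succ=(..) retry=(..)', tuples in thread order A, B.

(re-executing from step 1 with the substitution; state before step 1: counter=9 r=(0,0) succ=(0,0) retry=(0,0))
1 | B LOAD | counter=9 r=(0,9) succ=(0,0) retry=(0,0)
2 | A CAS | counter=9 r=(0,9) succ=(0,0) retry=(1,0)
3 | A LOAD | counter=9 r=(9,9) succ=(0,0) retry=(1,0)
4 | A CAS | counter=10 r=(9,9) succ=(1,0) retry=(1,0)
5 | B LOAD | counter=10 r=(9,10) succ=(1,0) retry=(1,0)
6 | B CAS | counter=11 r=(9,10) succ=(1,1) retry=(1,0)
7 | B LOAD | counter=11 r=(9,11) succ=(1,1) retry=(1,0)
8 | B CAS | counter=12 r=(9,11) succ=(1,2) retry=(1,0)

counter=12 r=(9,11) succ=(1,2) retry=(1,0)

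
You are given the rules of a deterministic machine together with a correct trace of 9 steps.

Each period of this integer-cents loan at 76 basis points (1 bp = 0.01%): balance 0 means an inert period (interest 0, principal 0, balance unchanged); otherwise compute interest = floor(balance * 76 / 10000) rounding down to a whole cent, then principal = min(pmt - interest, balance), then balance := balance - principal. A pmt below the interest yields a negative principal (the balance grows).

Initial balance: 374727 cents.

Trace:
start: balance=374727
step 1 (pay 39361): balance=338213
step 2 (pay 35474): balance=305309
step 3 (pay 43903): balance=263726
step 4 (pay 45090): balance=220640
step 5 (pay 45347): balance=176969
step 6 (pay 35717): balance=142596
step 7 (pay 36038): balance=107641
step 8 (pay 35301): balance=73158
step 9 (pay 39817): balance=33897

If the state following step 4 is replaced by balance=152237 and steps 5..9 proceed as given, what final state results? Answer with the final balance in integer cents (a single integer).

0

state after step 4 := balance=152237
step 5 (pay 45347): balance=108047
step 6 (pay 35717): balance=73151
step 7 (pay 36038): balance=37668
step 8 (pay 35301): balance=2653
step 9 (pay 39817): balance=0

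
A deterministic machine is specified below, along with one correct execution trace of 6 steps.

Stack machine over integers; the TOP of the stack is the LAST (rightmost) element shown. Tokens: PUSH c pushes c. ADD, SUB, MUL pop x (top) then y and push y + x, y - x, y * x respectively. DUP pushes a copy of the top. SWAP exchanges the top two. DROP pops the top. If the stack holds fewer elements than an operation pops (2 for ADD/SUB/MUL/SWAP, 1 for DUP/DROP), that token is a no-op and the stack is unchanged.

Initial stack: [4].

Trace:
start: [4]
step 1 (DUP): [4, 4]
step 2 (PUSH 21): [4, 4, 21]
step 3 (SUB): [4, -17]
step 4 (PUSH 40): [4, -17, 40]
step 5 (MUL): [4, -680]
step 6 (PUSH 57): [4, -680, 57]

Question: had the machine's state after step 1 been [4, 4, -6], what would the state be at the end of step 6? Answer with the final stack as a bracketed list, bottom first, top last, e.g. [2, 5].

state after step 1 := [4, 4, -6]
step 2 (PUSH 21): [4, 4, -6, 21]
step 3 (SUB): [4, 4, -27]
step 4 (PUSH 40): [4, 4, -27, 40]
step 5 (MUL): [4, 4, -1080]
step 6 (PUSH 57): [4, 4, -1080, 57]

[4, 4, -1080, 57]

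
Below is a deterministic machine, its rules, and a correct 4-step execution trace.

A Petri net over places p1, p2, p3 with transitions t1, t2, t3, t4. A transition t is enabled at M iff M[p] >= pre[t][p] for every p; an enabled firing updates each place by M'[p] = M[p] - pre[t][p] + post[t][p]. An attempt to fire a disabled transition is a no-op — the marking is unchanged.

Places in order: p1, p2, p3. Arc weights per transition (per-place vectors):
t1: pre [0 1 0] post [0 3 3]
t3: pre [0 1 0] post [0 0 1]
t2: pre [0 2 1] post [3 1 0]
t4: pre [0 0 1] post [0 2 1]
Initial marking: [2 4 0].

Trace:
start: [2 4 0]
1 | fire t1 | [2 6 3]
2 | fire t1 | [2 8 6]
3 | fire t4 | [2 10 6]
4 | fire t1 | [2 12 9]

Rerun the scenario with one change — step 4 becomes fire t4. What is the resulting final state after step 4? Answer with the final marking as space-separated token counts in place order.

2 12 6

(re-executing from step 4 with the substitution; state before step 4: [2 10 6])
4 | fire t4 | [2 12 6]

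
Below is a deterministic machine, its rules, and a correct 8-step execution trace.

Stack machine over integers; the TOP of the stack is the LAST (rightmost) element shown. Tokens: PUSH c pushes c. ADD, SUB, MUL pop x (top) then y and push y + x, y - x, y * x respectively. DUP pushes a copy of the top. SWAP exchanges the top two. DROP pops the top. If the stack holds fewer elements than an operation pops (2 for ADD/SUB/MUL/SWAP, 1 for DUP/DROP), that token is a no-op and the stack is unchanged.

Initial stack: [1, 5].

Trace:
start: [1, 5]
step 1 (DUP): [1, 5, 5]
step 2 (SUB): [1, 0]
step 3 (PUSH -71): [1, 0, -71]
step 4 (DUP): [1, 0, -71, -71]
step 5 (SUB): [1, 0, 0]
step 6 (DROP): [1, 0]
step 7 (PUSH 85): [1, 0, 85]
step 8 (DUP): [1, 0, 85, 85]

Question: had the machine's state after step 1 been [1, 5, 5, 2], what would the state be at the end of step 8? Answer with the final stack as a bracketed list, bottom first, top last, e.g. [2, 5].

state after step 1 := [1, 5, 5, 2]
step 2 (SUB): [1, 5, 3]
step 3 (PUSH -71): [1, 5, 3, -71]
step 4 (DUP): [1, 5, 3, -71, -71]
step 5 (SUB): [1, 5, 3, 0]
step 6 (DROP): [1, 5, 3]
step 7 (PUSH 85): [1, 5, 3, 85]
step 8 (DUP): [1, 5, 3, 85, 85]

[1, 5, 3, 85, 85]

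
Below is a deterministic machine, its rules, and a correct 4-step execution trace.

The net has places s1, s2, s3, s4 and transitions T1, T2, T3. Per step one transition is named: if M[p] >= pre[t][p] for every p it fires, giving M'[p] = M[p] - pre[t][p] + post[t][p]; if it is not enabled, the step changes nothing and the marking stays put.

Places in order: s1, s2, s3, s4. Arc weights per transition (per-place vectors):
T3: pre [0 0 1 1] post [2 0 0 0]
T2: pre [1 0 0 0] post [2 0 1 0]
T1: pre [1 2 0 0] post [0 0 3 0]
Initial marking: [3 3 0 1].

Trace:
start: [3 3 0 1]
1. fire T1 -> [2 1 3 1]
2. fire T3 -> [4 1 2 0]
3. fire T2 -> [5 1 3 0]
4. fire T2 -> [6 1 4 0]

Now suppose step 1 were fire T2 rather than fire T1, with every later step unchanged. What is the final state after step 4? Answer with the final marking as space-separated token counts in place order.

(re-executing from step 1 with the substitution; state before step 1: [3 3 0 1])
1. fire T2 -> [4 3 1 1]
2. fire T3 -> [6 3 0 0]
3. fire T2 -> [7 3 1 0]
4. fire T2 -> [8 3 2 0]

8 3 2 0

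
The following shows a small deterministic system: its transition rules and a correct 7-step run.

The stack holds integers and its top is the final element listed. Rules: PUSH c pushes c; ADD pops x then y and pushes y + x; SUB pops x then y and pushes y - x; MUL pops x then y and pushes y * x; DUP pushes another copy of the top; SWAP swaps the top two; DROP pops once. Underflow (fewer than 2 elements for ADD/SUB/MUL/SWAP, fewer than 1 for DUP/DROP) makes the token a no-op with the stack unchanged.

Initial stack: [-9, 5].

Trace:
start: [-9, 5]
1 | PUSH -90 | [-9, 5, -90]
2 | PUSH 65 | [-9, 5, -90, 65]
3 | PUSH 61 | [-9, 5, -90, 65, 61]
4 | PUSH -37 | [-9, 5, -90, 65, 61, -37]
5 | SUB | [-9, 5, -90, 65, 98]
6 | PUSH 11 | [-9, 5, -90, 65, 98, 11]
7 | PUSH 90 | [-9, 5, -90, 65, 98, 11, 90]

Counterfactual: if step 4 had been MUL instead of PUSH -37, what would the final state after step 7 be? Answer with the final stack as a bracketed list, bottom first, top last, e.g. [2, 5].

(re-executing from step 4 with the substitution; state before step 4: [-9, 5, -90, 65, 61])
4 | MUL | [-9, 5, -90, 3965]
5 | SUB | [-9, 5, -4055]
6 | PUSH 11 | [-9, 5, -4055, 11]
7 | PUSH 90 | [-9, 5, -4055, 11, 90]

[-9, 5, -4055, 11, 90]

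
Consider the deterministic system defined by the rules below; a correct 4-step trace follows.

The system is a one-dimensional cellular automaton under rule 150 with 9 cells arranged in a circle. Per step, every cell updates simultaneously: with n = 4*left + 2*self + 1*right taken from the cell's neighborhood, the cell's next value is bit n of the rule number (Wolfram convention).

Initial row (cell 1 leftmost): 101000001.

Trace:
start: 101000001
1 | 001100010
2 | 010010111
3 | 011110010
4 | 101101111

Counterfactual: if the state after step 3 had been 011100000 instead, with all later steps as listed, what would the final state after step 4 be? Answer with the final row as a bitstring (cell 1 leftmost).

101010000

state after step 3 := 011100000
4 | 101010000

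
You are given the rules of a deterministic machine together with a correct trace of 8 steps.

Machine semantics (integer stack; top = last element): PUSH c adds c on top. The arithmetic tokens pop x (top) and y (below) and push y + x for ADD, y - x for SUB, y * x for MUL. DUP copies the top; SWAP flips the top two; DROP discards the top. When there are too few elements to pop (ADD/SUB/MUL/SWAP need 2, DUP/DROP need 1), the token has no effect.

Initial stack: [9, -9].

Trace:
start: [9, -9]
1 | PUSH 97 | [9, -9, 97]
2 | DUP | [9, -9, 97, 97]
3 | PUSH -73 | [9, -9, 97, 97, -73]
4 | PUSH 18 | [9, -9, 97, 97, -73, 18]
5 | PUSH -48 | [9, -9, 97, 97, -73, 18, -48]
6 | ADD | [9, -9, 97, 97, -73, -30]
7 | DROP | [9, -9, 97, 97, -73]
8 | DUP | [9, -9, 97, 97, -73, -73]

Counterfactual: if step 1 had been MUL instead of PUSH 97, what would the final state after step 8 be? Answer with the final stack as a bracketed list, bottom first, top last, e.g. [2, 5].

[-81, -81, -73, -73]

(re-executing from step 1 with the substitution; state before step 1: [9, -9])
1 | MUL | [-81]
2 | DUP | [-81, -81]
3 | PUSH -73 | [-81, -81, -73]
4 | PUSH 18 | [-81, -81, -73, 18]
5 | PUSH -48 | [-81, -81, -73, 18, -48]
6 | ADD | [-81, -81, -73, -30]
7 | DROP | [-81, -81, -73]
8 | DUP | [-81, -81, -73, -73]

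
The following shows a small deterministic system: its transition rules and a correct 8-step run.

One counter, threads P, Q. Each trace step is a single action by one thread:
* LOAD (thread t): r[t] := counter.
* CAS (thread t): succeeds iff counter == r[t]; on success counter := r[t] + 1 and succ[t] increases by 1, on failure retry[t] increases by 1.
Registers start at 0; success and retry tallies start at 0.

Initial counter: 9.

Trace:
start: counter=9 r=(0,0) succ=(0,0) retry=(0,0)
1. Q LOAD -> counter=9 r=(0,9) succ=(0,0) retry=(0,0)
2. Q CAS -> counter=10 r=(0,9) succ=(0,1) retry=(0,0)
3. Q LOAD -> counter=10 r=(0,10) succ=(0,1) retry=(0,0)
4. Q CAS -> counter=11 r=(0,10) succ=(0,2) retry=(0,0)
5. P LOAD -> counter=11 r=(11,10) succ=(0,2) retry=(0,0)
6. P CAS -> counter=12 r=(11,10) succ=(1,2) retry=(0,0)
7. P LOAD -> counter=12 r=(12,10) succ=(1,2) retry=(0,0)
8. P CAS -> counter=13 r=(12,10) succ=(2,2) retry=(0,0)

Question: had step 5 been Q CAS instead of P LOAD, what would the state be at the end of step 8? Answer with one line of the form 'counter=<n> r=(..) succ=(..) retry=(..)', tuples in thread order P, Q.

counter=12 r=(11,10) succ=(1,2) retry=(1,1)

(re-executing from step 5 with the substitution; state before step 5: counter=11 r=(0,10) succ=(0,2) retry=(0,0))
5. Q CAS -> counter=11 r=(0,10) succ=(0,2) retry=(0,1)
6. P CAS -> counter=11 r=(0,10) succ=(0,2) retry=(1,1)
7. P LOAD -> counter=11 r=(11,10) succ=(0,2) retry=(1,1)
8. P CAS -> counter=12 r=(11,10) succ=(1,2) retry=(1,1)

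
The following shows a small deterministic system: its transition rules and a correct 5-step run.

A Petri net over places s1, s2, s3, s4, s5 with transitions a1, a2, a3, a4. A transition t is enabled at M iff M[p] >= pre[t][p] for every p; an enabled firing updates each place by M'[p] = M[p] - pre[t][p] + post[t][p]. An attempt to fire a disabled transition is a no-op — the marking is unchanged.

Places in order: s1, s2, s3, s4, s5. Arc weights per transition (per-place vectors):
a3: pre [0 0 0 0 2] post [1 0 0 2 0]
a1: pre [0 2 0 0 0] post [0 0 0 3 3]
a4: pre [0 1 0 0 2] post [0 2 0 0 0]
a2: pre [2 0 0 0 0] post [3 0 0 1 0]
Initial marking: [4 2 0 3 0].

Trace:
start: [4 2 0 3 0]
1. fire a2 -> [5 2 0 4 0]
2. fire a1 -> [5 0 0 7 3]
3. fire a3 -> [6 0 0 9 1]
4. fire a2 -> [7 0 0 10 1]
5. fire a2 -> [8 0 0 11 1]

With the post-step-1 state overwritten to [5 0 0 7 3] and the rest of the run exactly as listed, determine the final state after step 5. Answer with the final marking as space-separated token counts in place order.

state after step 1 := [5 0 0 7 3]
2. fire a1 -> [5 0 0 7 3]
3. fire a3 -> [6 0 0 9 1]
4. fire a2 -> [7 0 0 10 1]
5. fire a2 -> [8 0 0 11 1]

8 0 0 11 1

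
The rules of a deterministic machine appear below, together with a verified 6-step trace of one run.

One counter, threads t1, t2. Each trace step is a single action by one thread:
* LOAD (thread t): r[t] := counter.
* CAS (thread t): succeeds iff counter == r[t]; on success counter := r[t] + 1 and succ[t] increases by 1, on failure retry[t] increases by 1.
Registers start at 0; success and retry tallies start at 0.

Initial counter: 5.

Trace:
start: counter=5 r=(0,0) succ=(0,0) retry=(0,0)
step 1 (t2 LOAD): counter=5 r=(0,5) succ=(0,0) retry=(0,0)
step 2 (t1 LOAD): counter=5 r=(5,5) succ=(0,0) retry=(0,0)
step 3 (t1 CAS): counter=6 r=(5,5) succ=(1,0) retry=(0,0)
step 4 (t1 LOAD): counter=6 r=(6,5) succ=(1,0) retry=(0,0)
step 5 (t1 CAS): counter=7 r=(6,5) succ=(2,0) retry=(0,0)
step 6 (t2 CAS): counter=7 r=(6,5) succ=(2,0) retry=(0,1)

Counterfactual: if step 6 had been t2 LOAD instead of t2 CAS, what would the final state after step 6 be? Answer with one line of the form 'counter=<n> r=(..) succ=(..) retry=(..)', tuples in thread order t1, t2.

(re-executing from step 6 with the substitution; state before step 6: counter=7 r=(6,5) succ=(2,0) retry=(0,0))
step 6 (t2 LOAD): counter=7 r=(6,7) succ=(2,0) retry=(0,0)

counter=7 r=(6,7) succ=(2,0) retry=(0,0)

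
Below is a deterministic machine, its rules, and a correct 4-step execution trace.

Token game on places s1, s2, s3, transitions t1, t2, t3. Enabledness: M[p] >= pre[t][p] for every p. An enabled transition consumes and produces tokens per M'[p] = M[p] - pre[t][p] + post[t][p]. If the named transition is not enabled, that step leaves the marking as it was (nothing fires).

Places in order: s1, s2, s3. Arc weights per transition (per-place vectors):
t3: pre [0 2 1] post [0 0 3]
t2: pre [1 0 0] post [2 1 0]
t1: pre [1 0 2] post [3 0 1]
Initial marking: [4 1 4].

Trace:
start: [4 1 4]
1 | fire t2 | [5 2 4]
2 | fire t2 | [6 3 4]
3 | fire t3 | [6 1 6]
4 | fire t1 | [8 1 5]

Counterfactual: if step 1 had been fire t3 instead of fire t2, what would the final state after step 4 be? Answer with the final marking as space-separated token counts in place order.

7 0 5

(re-executing from step 1 with the substitution; state before step 1: [4 1 4])
1 | fire t3 | [4 1 4]
2 | fire t2 | [5 2 4]
3 | fire t3 | [5 0 6]
4 | fire t1 | [7 0 5]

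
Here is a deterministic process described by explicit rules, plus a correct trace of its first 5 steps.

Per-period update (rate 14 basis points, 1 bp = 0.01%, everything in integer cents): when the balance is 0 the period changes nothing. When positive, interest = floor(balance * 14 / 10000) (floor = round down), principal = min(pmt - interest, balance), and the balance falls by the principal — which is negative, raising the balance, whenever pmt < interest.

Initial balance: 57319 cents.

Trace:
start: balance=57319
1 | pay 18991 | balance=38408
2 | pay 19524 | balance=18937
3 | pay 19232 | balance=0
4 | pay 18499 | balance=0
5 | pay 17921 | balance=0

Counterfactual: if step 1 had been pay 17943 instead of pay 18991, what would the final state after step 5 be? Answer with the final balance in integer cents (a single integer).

0

(re-executing from step 1 with the substitution; state before step 1: balance=57319)
1 | pay 17943 | balance=39456
2 | pay 19524 | balance=19987
3 | pay 19232 | balance=782
4 | pay 18499 | balance=0
5 | pay 17921 | balance=0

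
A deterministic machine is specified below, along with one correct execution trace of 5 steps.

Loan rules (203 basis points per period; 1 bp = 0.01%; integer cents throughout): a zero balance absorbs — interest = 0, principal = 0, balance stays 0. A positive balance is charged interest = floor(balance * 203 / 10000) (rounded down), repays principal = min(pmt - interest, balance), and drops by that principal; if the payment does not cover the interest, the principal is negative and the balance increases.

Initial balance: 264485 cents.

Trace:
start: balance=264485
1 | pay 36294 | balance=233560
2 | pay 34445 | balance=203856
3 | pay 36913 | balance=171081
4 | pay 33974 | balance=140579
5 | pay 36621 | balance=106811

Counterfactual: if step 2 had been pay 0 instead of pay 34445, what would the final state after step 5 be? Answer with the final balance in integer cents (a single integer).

143397

(re-executing from step 2 with the substitution; state before step 2: balance=233560)
2 | pay 0 | balance=238301
3 | pay 36913 | balance=206225
4 | pay 33974 | balance=176437
5 | pay 36621 | balance=143397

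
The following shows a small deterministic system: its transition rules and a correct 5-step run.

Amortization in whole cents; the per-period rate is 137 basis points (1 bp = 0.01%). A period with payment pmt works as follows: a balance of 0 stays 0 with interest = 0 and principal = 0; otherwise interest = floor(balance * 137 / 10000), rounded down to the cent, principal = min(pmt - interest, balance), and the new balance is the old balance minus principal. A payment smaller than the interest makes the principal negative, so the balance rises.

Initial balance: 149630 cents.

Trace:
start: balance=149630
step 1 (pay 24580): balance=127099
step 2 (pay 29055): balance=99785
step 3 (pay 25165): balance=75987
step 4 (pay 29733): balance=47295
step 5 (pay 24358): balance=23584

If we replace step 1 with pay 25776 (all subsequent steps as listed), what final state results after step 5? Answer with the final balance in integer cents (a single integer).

22320

(re-executing from step 1 with the substitution; state before step 1: balance=149630)
step 1 (pay 25776): balance=125903
step 2 (pay 29055): balance=98572
step 3 (pay 25165): balance=74757
step 4 (pay 29733): balance=46048
step 5 (pay 24358): balance=22320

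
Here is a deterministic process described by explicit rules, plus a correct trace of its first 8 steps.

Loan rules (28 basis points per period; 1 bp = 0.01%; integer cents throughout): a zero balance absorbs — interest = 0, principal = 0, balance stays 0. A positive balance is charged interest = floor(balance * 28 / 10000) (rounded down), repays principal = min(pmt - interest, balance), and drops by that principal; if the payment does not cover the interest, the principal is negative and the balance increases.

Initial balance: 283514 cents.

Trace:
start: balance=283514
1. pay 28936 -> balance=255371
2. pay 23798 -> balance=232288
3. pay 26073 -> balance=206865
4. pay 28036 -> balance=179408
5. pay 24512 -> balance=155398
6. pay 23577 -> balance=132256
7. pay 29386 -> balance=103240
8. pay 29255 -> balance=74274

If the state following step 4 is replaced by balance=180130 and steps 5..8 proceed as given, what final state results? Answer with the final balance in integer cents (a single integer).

75004

state after step 4 := balance=180130
5. pay 24512 -> balance=156122
6. pay 23577 -> balance=132982
7. pay 29386 -> balance=103968
8. pay 29255 -> balance=75004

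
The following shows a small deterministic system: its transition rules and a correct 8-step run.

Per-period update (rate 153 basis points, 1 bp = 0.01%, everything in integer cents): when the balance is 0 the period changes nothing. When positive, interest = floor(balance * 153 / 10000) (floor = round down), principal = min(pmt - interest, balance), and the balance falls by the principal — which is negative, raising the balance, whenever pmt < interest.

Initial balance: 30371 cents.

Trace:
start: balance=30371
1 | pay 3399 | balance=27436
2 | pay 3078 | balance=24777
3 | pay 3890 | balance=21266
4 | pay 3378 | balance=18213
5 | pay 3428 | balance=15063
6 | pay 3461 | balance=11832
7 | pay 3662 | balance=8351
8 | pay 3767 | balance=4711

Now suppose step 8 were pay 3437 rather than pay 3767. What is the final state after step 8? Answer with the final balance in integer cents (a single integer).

(re-executing from step 8 with the substitution; state before step 8: balance=8351)
8 | pay 3437 | balance=5041

5041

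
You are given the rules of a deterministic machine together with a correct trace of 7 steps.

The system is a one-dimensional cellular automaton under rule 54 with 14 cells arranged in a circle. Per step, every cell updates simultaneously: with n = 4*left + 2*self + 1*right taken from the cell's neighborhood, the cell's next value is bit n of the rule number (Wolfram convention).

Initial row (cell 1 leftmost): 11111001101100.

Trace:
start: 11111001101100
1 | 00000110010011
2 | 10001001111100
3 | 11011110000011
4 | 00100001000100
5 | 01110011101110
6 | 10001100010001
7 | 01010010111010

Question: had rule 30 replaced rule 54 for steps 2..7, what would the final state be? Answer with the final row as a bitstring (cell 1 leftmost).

11101100100001

(re-executing steps 2..7 under rule 30; state before step 2: 00000110010011)
2 | 10001101111110
3 | 11011001000000
4 | 10010111100001
5 | 01110100010011
6 | 01000110111110
7 | 11101100100001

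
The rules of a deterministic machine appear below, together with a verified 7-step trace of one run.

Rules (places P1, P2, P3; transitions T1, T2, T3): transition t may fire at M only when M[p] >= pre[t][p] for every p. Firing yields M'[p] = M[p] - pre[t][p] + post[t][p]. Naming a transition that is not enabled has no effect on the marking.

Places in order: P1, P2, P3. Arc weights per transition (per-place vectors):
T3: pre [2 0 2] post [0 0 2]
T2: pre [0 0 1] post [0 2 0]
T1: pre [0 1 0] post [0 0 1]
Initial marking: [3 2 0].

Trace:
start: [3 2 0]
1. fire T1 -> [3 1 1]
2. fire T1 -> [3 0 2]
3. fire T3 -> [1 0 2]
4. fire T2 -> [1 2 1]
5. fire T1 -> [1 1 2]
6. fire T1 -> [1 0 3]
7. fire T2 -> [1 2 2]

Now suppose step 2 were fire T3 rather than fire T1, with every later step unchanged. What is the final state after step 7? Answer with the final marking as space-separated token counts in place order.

(re-executing from step 2 with the substitution; state before step 2: [3 1 1])
2. fire T3 -> [3 1 1]
3. fire T3 -> [3 1 1]
4. fire T2 -> [3 3 0]
5. fire T1 -> [3 2 1]
6. fire T1 -> [3 1 2]
7. fire T2 -> [3 3 1]

3 3 1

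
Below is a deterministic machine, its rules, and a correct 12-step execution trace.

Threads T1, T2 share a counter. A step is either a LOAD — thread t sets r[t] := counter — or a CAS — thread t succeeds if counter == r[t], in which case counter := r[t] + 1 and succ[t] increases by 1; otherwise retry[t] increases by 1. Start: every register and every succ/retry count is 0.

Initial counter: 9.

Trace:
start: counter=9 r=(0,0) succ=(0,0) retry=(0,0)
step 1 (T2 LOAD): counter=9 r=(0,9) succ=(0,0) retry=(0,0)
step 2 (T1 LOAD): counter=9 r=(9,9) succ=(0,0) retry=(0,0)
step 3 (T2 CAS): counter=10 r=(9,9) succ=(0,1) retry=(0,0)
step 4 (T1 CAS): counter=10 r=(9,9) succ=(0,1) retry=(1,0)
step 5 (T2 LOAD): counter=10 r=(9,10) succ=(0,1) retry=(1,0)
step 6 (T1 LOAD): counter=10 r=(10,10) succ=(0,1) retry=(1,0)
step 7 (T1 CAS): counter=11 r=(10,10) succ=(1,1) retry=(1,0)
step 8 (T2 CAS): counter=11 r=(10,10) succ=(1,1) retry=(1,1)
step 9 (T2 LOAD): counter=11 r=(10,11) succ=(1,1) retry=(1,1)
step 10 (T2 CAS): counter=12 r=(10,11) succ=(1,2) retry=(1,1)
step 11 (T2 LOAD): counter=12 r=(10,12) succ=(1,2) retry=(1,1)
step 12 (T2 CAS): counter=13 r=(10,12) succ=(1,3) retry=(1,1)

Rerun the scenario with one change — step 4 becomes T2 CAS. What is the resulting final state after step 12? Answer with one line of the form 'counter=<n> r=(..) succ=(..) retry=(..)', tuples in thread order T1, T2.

(re-executing from step 4 with the substitution; state before step 4: counter=10 r=(9,9) succ=(0,1) retry=(0,0))
step 4 (T2 CAS): counter=10 r=(9,9) succ=(0,1) retry=(0,1)
step 5 (T2 LOAD): counter=10 r=(9,10) succ=(0,1) retry=(0,1)
step 6 (T1 LOAD): counter=10 r=(10,10) succ=(0,1) retry=(0,1)
step 7 (T1 CAS): counter=11 r=(10,10) succ=(1,1) retry=(0,1)
step 8 (T2 CAS): counter=11 r=(10,10) succ=(1,1) retry=(0,2)
step 9 (T2 LOAD): counter=11 r=(10,11) succ=(1,1) retry=(0,2)
step 10 (T2 CAS): counter=12 r=(10,11) succ=(1,2) retry=(0,2)
step 11 (T2 LOAD): counter=12 r=(10,12) succ=(1,2) retry=(0,2)
step 12 (T2 CAS): counter=13 r=(10,12) succ=(1,3) retry=(0,2)

counter=13 r=(10,12) succ=(1,3) retry=(0,2)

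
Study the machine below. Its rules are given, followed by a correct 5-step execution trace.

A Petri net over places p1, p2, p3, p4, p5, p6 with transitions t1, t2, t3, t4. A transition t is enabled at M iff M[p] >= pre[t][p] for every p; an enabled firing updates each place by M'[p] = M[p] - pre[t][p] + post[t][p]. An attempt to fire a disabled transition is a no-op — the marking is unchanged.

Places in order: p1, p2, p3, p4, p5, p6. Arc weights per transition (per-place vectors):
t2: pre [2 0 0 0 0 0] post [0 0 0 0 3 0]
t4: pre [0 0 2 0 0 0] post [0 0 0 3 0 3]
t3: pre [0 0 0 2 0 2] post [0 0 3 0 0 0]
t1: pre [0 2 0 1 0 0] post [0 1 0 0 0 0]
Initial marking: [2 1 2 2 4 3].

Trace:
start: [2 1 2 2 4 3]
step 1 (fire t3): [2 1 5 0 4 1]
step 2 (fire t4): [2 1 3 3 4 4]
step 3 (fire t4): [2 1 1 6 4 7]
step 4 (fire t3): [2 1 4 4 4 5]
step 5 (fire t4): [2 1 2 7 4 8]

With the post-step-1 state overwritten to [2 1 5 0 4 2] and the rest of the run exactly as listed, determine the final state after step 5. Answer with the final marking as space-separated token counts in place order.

2 1 2 7 4 9

state after step 1 := [2 1 5 0 4 2]
step 2 (fire t4): [2 1 3 3 4 5]
step 3 (fire t4): [2 1 1 6 4 8]
step 4 (fire t3): [2 1 4 4 4 6]
step 5 (fire t4): [2 1 2 7 4 9]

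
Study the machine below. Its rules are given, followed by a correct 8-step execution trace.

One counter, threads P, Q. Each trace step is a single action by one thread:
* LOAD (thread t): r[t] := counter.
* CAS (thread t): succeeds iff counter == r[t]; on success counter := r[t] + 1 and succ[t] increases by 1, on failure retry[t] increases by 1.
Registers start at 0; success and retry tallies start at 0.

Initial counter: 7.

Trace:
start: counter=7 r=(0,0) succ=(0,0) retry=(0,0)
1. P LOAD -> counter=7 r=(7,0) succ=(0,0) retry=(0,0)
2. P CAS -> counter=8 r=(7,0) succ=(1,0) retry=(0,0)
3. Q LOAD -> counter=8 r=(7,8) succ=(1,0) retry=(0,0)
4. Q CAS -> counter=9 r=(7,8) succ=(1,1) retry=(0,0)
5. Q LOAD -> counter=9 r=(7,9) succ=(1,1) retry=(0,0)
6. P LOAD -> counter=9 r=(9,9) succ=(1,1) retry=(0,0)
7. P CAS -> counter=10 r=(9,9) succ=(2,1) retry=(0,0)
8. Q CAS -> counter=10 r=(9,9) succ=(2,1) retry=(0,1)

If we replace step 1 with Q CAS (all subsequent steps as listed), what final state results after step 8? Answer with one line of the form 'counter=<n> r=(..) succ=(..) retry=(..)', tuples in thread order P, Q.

counter=9 r=(8,8) succ=(1,1) retry=(1,2)

(re-executing from step 1 with the substitution; state before step 1: counter=7 r=(0,0) succ=(0,0) retry=(0,0))
1. Q CAS -> counter=7 r=(0,0) succ=(0,0) retry=(0,1)
2. P CAS -> counter=7 r=(0,0) succ=(0,0) retry=(1,1)
3. Q LOAD -> counter=7 r=(0,7) succ=(0,0) retry=(1,1)
4. Q CAS -> counter=8 r=(0,7) succ=(0,1) retry=(1,1)
5. Q LOAD -> counter=8 r=(0,8) succ=(0,1) retry=(1,1)
6. P LOAD -> counter=8 r=(8,8) succ=(0,1) retry=(1,1)
7. P CAS -> counter=9 r=(8,8) succ=(1,1) retry=(1,1)
8. Q CAS -> counter=9 r=(8,8) succ=(1,1) retry=(1,2)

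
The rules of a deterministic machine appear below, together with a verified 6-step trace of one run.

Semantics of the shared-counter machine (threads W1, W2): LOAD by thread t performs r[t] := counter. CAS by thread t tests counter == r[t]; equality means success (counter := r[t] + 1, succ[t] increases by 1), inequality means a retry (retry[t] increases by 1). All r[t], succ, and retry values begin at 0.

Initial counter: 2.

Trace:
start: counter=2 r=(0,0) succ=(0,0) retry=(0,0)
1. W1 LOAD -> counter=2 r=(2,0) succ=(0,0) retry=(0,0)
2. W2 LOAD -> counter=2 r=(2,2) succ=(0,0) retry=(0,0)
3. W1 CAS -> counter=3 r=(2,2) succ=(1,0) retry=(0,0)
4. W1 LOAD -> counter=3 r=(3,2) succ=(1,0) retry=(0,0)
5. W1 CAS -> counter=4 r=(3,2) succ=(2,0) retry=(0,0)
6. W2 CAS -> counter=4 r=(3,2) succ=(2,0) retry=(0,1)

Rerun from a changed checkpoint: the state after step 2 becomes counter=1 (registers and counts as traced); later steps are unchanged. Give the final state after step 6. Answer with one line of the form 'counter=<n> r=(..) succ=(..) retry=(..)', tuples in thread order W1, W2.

counter=3 r=(1,2) succ=(1,1) retry=(1,0)

state after step 2 := counter=1 r=(2,2) succ=(0,0) retry=(0,0)
3. W1 CAS -> counter=1 r=(2,2) succ=(0,0) retry=(1,0)
4. W1 LOAD -> counter=1 r=(1,2) succ=(0,0) retry=(1,0)
5. W1 CAS -> counter=2 r=(1,2) succ=(1,0) retry=(1,0)
6. W2 CAS -> counter=3 r=(1,2) succ=(1,1) retry=(1,0)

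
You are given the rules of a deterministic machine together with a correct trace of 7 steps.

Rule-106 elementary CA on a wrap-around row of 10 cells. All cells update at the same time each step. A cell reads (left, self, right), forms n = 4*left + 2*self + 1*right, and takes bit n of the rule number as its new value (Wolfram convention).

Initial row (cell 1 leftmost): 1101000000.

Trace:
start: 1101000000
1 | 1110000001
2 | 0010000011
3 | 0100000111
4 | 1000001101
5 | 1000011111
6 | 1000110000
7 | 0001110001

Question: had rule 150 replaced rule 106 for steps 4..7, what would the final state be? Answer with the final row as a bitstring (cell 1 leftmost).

0010100011

(re-executing steps 4..7 under rule 150; state before step 4: 0100000111)
4 | 0110001010
5 | 1001011011
6 | 0111000001
7 | 0010100011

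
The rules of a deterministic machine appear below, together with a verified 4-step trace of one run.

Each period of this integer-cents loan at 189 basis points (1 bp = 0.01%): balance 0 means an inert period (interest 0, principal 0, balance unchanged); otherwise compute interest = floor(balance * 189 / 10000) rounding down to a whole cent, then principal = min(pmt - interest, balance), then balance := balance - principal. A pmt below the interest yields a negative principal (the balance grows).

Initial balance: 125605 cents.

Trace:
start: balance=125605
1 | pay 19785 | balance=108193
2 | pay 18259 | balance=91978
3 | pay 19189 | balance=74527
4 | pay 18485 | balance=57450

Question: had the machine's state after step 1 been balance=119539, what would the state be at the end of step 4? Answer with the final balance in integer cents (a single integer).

state after step 1 := balance=119539
2 | pay 18259 | balance=103539
3 | pay 19189 | balance=86306
4 | pay 18485 | balance=69452

69452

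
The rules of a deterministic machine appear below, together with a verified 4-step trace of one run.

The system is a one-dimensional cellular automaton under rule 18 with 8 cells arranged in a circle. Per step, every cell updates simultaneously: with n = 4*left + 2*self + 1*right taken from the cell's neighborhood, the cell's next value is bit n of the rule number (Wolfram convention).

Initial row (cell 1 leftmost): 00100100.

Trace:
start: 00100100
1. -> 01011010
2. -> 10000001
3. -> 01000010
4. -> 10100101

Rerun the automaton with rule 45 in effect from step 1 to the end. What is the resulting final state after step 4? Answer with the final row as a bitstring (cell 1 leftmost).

(re-executing steps 1..4 under rule 45; state before step 1: 00100100)
1. -> 10100101
2. -> 01100111
3. -> 11000100
4. -> 10010100

10010100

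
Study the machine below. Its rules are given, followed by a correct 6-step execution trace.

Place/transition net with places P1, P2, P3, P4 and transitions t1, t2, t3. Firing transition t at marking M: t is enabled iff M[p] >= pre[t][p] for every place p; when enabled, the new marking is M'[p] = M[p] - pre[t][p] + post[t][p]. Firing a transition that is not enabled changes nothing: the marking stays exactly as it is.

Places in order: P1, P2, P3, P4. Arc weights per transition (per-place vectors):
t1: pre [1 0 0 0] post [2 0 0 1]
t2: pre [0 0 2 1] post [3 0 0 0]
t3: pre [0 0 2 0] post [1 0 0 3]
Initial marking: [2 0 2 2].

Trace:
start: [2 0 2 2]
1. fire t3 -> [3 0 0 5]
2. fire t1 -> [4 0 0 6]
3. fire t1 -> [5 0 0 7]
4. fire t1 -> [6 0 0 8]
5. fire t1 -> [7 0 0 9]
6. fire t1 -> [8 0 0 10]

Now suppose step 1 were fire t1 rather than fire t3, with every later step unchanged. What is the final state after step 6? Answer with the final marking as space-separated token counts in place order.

8 0 2 8

(re-executing from step 1 with the substitution; state before step 1: [2 0 2 2])
1. fire t1 -> [3 0 2 3]
2. fire t1 -> [4 0 2 4]
3. fire t1 -> [5 0 2 5]
4. fire t1 -> [6 0 2 6]
5. fire t1 -> [7 0 2 7]
6. fire t1 -> [8 0 2 8]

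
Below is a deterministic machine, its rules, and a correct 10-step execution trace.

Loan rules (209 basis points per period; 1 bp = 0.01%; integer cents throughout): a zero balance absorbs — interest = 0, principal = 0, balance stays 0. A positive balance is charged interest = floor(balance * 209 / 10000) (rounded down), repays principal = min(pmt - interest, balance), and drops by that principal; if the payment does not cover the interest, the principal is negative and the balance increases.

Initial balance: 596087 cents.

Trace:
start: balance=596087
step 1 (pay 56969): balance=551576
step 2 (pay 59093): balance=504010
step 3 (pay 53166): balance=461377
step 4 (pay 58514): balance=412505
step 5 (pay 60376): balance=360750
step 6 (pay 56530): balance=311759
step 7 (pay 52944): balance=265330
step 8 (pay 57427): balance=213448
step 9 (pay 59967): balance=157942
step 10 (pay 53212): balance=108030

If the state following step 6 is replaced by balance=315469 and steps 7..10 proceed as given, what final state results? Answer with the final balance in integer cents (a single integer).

112060

state after step 6 := balance=315469
step 7 (pay 52944): balance=269118
step 8 (pay 57427): balance=217315
step 9 (pay 59967): balance=161889
step 10 (pay 53212): balance=112060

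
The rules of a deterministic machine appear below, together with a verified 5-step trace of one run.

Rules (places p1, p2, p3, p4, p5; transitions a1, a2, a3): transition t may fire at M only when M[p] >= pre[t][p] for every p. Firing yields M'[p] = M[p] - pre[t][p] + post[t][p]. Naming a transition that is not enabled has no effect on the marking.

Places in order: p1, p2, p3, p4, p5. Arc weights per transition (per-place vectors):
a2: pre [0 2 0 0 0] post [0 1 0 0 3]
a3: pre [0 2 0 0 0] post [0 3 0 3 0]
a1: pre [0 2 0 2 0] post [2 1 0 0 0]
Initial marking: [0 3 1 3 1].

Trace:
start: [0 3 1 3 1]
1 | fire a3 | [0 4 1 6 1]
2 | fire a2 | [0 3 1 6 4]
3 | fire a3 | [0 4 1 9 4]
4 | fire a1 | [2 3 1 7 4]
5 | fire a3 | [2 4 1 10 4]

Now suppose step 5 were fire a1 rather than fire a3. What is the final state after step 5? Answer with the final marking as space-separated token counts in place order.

4 2 1 5 4

(re-executing from step 5 with the substitution; state before step 5: [2 3 1 7 4])
5 | fire a1 | [4 2 1 5 4]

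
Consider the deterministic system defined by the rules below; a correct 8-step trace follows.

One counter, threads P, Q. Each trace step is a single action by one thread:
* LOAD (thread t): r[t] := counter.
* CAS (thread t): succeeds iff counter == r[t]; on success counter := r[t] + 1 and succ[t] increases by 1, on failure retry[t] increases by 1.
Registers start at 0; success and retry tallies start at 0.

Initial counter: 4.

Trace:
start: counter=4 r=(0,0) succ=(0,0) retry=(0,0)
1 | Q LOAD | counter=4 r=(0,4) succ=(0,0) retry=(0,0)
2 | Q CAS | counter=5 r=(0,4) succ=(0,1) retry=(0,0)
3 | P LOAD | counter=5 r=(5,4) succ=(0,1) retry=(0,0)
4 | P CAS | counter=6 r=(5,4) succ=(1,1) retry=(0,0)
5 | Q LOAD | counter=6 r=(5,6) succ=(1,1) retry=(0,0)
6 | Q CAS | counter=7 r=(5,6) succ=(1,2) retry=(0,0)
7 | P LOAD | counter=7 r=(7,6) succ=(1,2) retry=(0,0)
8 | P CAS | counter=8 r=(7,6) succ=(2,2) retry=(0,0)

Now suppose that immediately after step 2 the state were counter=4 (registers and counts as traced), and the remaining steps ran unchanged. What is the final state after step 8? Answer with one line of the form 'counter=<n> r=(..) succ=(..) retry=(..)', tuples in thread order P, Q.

counter=7 r=(6,5) succ=(2,2) retry=(0,0)

state after step 2 := counter=4 r=(0,4) succ=(0,1) retry=(0,0)
3 | P LOAD | counter=4 r=(4,4) succ=(0,1) retry=(0,0)
4 | P CAS | counter=5 r=(4,4) succ=(1,1) retry=(0,0)
5 | Q LOAD | counter=5 r=(4,5) succ=(1,1) retry=(0,0)
6 | Q CAS | counter=6 r=(4,5) succ=(1,2) retry=(0,0)
7 | P LOAD | counter=6 r=(6,5) succ=(1,2) retry=(0,0)
8 | P CAS | counter=7 r=(6,5) succ=(2,2) retry=(0,0)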